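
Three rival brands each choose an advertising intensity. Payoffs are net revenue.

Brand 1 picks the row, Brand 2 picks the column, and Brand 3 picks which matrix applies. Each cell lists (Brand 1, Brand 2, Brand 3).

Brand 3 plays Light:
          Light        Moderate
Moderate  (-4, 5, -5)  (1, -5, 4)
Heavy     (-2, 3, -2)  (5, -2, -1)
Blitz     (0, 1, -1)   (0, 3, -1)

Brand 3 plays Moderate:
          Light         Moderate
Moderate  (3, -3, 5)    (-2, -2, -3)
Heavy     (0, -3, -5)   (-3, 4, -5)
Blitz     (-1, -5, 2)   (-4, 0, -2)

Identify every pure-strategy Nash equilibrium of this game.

There is no pure-strategy Nash equilibrium.

Brand 1 against (Light, Light): payoffs -4, -2, 0 → best response Blitz.
Brand 1 against (Light, Moderate): payoffs 3, 0, -1 → best response Moderate.
Brand 1 against (Moderate, Light): payoffs 1, 5, 0 → best response Heavy.
Brand 1 against (Moderate, Moderate): payoffs -2, -3, -4 → best response Moderate.
Brand 2 against (Moderate, Light): payoffs 5, -5 → best response Light.
Brand 2 against (Moderate, Moderate): payoffs -3, -2 → best response Moderate.
Brand 2 against (Heavy, Light): payoffs 3, -2 → best response Light.
Brand 2 against (Heavy, Moderate): payoffs -3, 4 → best response Moderate.
Brand 2 against (Blitz, Light): payoffs 1, 3 → best response Moderate.
Brand 2 against (Blitz, Moderate): payoffs -5, 0 → best response Moderate.
Brand 3 against (Moderate, Light): payoffs -5, 5 → best response Moderate.
Brand 3 against (Moderate, Moderate): payoffs 4, -3 → best response Light.
Brand 3 against (Heavy, Light): payoffs -2, -5 → best response Light.
Brand 3 against (Heavy, Moderate): payoffs -1, -5 → best response Light.
Brand 3 against (Blitz, Light): payoffs -1, 2 → best response Moderate.
Brand 3 against (Blitz, Moderate): payoffs -1, -2 → best response Light.
No profile is a mutual best response for all players.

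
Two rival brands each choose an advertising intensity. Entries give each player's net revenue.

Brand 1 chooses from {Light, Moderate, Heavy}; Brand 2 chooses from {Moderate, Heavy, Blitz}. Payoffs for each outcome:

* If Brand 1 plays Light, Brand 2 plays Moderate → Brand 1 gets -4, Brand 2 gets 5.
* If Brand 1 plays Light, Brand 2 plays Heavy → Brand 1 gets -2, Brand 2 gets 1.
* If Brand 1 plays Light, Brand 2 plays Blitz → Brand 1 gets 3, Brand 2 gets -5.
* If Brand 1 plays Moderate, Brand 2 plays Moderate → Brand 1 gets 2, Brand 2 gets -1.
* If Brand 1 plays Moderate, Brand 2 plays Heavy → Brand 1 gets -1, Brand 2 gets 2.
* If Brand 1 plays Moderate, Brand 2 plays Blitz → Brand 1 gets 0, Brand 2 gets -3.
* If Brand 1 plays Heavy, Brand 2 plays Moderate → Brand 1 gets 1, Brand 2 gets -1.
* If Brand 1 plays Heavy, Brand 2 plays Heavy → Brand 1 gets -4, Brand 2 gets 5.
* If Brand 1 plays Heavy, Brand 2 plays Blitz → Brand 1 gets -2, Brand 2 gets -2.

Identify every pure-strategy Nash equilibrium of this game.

Brand 1 against Moderate: payoffs -4, 2, 1 → best response Moderate.
Brand 1 against Heavy: payoffs -2, -1, -4 → best response Moderate.
Brand 1 against Blitz: payoffs 3, 0, -2 → best response Light.
Brand 2 against Light: payoffs 5, 1, -5 → best response Moderate.
Brand 2 against Moderate: payoffs -1, 2, -3 → best response Heavy.
Brand 2 against Heavy: payoffs -1, 5, -2 → best response Heavy.
Mutual best responses: (Moderate, Heavy).

(Moderate, Heavy)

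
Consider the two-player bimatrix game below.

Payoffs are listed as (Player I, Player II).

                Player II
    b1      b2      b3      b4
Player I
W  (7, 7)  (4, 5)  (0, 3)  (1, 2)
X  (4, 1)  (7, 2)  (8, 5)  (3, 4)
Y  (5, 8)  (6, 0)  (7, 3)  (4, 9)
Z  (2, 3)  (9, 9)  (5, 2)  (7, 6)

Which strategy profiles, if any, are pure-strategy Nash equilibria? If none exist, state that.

For each player, find the best response to each opponent profile; mutual best responses are the pure NE.
Player I against b1: payoffs 7, 4, 5, 2 → best response W.
Player I against b2: payoffs 4, 7, 6, 9 → best response Z.
Player I against b3: payoffs 0, 8, 7, 5 → best response X.
Player I against b4: payoffs 1, 3, 4, 7 → best response Z.
Player II against W: payoffs 7, 5, 3, 2 → best response b1.
Player II against X: payoffs 1, 2, 5, 4 → best response b3.
Player II against Y: payoffs 8, 0, 3, 9 → best response b4.
Player II against Z: payoffs 3, 9, 2, 6 → best response b2.
Mutual best responses: (W, b1); (X, b3); (Z, b2).

(W, b1), (X, b3), (Z, b2)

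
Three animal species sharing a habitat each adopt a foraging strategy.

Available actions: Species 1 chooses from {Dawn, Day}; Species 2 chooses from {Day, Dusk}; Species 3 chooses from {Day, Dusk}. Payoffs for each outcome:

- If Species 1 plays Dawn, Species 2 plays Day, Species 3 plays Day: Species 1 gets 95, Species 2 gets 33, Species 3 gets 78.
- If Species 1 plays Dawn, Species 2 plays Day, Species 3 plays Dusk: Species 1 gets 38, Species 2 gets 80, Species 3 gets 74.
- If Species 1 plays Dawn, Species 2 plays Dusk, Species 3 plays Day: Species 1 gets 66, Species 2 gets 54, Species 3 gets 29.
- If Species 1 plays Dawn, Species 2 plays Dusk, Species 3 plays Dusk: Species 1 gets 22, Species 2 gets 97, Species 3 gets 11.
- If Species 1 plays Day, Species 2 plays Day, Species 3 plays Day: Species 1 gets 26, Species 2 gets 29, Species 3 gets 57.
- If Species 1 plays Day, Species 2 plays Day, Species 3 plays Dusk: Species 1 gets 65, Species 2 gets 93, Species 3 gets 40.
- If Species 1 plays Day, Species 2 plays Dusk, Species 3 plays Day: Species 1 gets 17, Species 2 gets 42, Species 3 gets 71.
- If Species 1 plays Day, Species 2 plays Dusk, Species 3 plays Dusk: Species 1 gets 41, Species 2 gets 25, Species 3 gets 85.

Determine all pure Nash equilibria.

Species 1 against (Day, Day): payoffs 95, 26 → best response Dawn.
Species 1 against (Day, Dusk): payoffs 38, 65 → best response Day.
Species 1 against (Dusk, Day): payoffs 66, 17 → best response Dawn.
Species 1 against (Dusk, Dusk): payoffs 22, 41 → best response Day.
Species 2 against (Dawn, Day): payoffs 33, 54 → best response Dusk.
Species 2 against (Dawn, Dusk): payoffs 80, 97 → best response Dusk.
Species 2 against (Day, Day): payoffs 29, 42 → best response Dusk.
Species 2 against (Day, Dusk): payoffs 93, 25 → best response Day.
Species 3 against (Dawn, Day): payoffs 78, 74 → best response Day.
Species 3 against (Dawn, Dusk): payoffs 29, 11 → best response Day.
Species 3 against (Day, Day): payoffs 57, 40 → best response Day.
Species 3 against (Day, Dusk): payoffs 71, 85 → best response Dusk.
Mutual best responses: (Dawn, Dusk, Day).

The unique pure-strategy Nash equilibrium is (Dawn, Dusk, Day).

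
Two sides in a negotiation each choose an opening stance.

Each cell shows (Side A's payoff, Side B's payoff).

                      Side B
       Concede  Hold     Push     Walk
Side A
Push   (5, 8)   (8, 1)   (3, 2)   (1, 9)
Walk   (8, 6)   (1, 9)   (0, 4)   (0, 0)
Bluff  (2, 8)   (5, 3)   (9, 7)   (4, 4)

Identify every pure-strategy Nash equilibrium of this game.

none

Side A against Concede: payoffs 5, 8, 2 → best response Walk.
Side A against Hold: payoffs 8, 1, 5 → best response Push.
Side A against Push: payoffs 3, 0, 9 → best response Bluff.
Side A against Walk: payoffs 1, 0, 4 → best response Bluff.
Side B against Push: payoffs 8, 1, 2, 9 → best response Walk.
Side B against Walk: payoffs 6, 9, 4, 0 → best response Hold.
Side B against Bluff: payoffs 8, 3, 7, 4 → best response Concede.
No profile is a mutual best response for all players.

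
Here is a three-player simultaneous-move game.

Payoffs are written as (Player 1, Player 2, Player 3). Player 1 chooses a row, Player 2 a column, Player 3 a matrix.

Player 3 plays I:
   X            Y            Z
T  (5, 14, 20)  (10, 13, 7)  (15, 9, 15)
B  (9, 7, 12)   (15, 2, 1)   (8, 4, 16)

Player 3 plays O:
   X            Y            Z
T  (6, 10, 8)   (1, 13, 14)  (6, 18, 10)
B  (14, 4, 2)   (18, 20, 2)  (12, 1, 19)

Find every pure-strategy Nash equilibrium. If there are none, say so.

Pure-strategy Nash equilibria: (B, X, I); (B, Y, O)

Player 1 against (X, I): payoffs 5, 9 → best response B.
Player 1 against (X, O): payoffs 6, 14 → best response B.
Player 1 against (Y, I): payoffs 10, 15 → best response B.
Player 1 against (Y, O): payoffs 1, 18 → best response B.
Player 1 against (Z, I): payoffs 15, 8 → best response T.
Player 1 against (Z, O): payoffs 6, 12 → best response B.
Player 2 against (T, I): payoffs 14, 13, 9 → best response X.
Player 2 against (T, O): payoffs 10, 13, 18 → best response Z.
Player 2 against (B, I): payoffs 7, 2, 4 → best response X.
Player 2 against (B, O): payoffs 4, 20, 1 → best response Y.
Player 3 against (T, X): payoffs 20, 8 → best response I.
Player 3 against (T, Y): payoffs 7, 14 → best response O.
Player 3 against (T, Z): payoffs 15, 10 → best response I.
Player 3 against (B, X): payoffs 12, 2 → best response I.
Player 3 against (B, Y): payoffs 1, 2 → best response O.
Player 3 against (B, Z): payoffs 16, 19 → best response O.
Mutual best responses: (B, X, I); (B, Y, O).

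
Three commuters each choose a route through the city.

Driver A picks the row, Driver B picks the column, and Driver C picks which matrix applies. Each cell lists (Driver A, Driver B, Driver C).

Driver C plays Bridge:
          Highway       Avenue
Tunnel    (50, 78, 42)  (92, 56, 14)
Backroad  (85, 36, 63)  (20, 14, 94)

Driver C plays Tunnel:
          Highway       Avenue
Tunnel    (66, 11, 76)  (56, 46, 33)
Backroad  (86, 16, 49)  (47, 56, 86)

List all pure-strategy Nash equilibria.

(Tunnel, Highway, Bridge): Driver A can switch to Backroad (50 → 85). Not NE.
(Tunnel, Highway, Tunnel): Driver A can switch to Backroad (66 → 86). Not NE.
(Tunnel, Avenue, Bridge): Driver B can switch to Highway (56 → 78). Not NE.
(Tunnel, Avenue, Tunnel): Driver A gets 56, best alternative 47; Driver B gets 46, best alternative 11; Driver C gets 33, best alternative 14. No profitable deviation — NE.
(Backroad, Highway, Bridge): Driver A gets 85, best alternative 50; Driver B gets 36, best alternative 14; Driver C gets 63, best alternative 49. No profitable deviation — NE.
(Backroad, Highway, Tunnel): Driver B can switch to Avenue (16 → 56). Not NE.
(Backroad, Avenue, Bridge): Driver A can switch to Tunnel (20 → 92). Not NE.
(Backroad, Avenue, Tunnel): Driver A can switch to Tunnel (47 → 56). Not NE.

Pure-strategy Nash equilibria: (Tunnel, Avenue, Tunnel), (Backroad, Highway, Bridge)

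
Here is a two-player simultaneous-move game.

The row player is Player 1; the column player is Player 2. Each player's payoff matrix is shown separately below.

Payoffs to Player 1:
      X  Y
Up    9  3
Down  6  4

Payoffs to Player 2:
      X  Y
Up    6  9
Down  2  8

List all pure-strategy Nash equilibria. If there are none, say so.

The unique pure-strategy Nash equilibrium is (Down, Y).

Player 1 against X: payoffs 9, 6 → best response Up.
Player 1 against Y: payoffs 3, 4 → best response Down.
Player 2 against Up: payoffs 6, 9 → best response Y.
Player 2 against Down: payoffs 2, 8 → best response Y.
Mutual best responses: (Down, Y).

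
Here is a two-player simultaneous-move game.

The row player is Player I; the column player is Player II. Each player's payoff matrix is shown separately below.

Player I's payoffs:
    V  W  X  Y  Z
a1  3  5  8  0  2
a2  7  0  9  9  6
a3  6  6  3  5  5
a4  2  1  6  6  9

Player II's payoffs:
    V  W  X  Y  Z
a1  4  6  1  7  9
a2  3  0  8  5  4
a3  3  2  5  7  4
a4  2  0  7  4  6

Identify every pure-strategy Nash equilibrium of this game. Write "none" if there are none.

For each strategy profile, look for a profitable unilateral deviation.
(a1, V): Player I can switch to a2 (3 → 7). Not NE.
(a1, W): Player I can switch to a3 (5 → 6). Not NE.
(a1, X): Player I can switch to a2 (8 → 9). Not NE.
(a1, Y): Player I can switch to a2 (0 → 9). Not NE.
(a1, Z): Player I can switch to a2 (2 → 6). Not NE.
(a2, V): Player II can switch to X (3 → 8). Not NE.
(a2, W): Player I can switch to a1 (0 → 5). Not NE.
(a2, X): Player I gets 9, best alternative 8; Player II gets 8, best alternative 5. No profitable deviation — NE.
(a2, Y): Player II can switch to X (5 → 8). Not NE.
(a2, Z): Player I can switch to a4 (6 → 9). Not NE.
(a3, V): Player I can switch to a2 (6 → 7). Not NE.
(a3, W): Player II can switch to V (2 → 3). Not NE.
(a3, X): Player I can switch to a1 (3 → 8). Not NE.
(The remaining 7 profiles each have a profitable deviation by the same check.)

(a2, X)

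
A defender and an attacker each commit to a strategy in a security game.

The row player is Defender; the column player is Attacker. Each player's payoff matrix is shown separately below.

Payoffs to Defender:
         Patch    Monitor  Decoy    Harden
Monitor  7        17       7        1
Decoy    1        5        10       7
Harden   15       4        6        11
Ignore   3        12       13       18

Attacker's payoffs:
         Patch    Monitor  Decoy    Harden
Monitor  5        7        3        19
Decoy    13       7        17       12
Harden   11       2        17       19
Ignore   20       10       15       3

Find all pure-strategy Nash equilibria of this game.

There is no pure-strategy Nash equilibrium.

Defender against Patch: payoffs 7, 1, 15, 3 → best response Harden.
Defender against Monitor: payoffs 17, 5, 4, 12 → best response Monitor.
Defender against Decoy: payoffs 7, 10, 6, 13 → best response Ignore.
Defender against Harden: payoffs 1, 7, 11, 18 → best response Ignore.
Attacker against Monitor: payoffs 5, 7, 3, 19 → best response Harden.
Attacker against Decoy: payoffs 13, 7, 17, 12 → best response Decoy.
Attacker against Harden: payoffs 11, 2, 17, 19 → best response Harden.
Attacker against Ignore: payoffs 20, 10, 15, 3 → best response Patch.
No profile is a mutual best response for all players.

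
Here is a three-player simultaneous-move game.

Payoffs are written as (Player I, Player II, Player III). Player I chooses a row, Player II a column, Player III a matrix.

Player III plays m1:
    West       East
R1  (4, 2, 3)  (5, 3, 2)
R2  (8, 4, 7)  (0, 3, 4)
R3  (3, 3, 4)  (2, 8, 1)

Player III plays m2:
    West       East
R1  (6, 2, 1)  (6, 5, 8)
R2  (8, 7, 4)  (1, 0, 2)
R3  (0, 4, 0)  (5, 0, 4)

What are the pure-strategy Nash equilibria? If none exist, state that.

Pure-strategy Nash equilibria: (R1, East, m2) and (R2, West, m1)

Player I against (West, m1): payoffs 4, 8, 3 → best response R2.
Player I against (West, m2): payoffs 6, 8, 0 → best response R2.
Player I against (East, m1): payoffs 5, 0, 2 → best response R1.
Player I against (East, m2): payoffs 6, 1, 5 → best response R1.
Player II against (R1, m1): payoffs 2, 3 → best response East.
Player II against (R1, m2): payoffs 2, 5 → best response East.
Player II against (R2, m1): payoffs 4, 3 → best response West.
Player II against (R2, m2): payoffs 7, 0 → best response West.
Player II against (R3, m1): payoffs 3, 8 → best response East.
Player II against (R3, m2): payoffs 4, 0 → best response West.
Player III against (R1, West): payoffs 3, 1 → best response m1.
Player III against (R1, East): payoffs 2, 8 → best response m2.
Player III against (R2, West): payoffs 7, 4 → best response m1.
Player III against (R2, East): payoffs 4, 2 → best response m1.
Player III against (R3, West): payoffs 4, 0 → best response m1.
Player III against (R3, East): payoffs 1, 4 → best response m2.
Mutual best responses: (R1, East, m2); (R2, West, m1).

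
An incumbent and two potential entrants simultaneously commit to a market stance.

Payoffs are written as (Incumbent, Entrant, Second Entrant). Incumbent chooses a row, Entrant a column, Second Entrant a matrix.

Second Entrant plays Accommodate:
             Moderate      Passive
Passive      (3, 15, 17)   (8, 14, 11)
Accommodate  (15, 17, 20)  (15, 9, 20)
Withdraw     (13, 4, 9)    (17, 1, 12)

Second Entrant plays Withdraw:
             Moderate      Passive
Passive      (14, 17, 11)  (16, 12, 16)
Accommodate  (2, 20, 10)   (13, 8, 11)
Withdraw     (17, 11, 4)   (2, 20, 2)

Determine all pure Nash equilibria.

(Passive, Moderate, Accommodate): Incumbent can switch to Accommodate (3 → 15). Not NE.
(Passive, Moderate, Withdraw): Incumbent can switch to Withdraw (14 → 17). Not NE.
(Passive, Passive, Accommodate): Incumbent can switch to Accommodate (8 → 15). Not NE.
(Passive, Passive, Withdraw): Entrant can switch to Moderate (12 → 17). Not NE.
(Accommodate, Moderate, Accommodate): Incumbent gets 15, best alternative 13; Entrant gets 17, best alternative 9; Second Entrant gets 20, best alternative 10. No profitable deviation — NE.
(Accommodate, Moderate, Withdraw): Incumbent can switch to Passive (2 → 14). Not NE.
(Accommodate, Passive, Accommodate): Incumbent can switch to Withdraw (15 → 17). Not NE.
(Accommodate, Passive, Withdraw): Incumbent can switch to Passive (13 → 16). Not NE.
(Withdraw, Moderate, Accommodate): Incumbent can switch to Accommodate (13 → 15). Not NE.
(Withdraw, Moderate, Withdraw): Entrant can switch to Passive (11 → 20). Not NE.
(Withdraw, Passive, Accommodate): Entrant can switch to Moderate (1 → 4). Not NE.
(The remaining 1 profile has a profitable deviation by the same check.)

Pure NE: (Accommodate, Moderate, Accommodate)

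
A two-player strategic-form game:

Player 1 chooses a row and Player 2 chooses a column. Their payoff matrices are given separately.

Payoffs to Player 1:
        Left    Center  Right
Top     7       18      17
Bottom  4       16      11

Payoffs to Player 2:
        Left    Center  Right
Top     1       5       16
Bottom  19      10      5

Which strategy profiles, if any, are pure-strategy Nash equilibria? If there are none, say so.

For each strategy profile, look for a profitable unilateral deviation.
(Top, Left): Player 2 can switch to Center (1 → 5). Not NE.
(Top, Center): Player 2 can switch to Right (5 → 16). Not NE.
(Top, Right): Player 1 gets 17, best alternative 11; Player 2 gets 16, best alternative 5. No profitable deviation — NE.
(Bottom, Left): Player 1 can switch to Top (4 → 7). Not NE.
(Bottom, Center): Player 1 can switch to Top (16 → 18). Not NE.
(Bottom, Right): Player 1 can switch to Top (11 → 17). Not NE.

Pure NE: (Top, Right)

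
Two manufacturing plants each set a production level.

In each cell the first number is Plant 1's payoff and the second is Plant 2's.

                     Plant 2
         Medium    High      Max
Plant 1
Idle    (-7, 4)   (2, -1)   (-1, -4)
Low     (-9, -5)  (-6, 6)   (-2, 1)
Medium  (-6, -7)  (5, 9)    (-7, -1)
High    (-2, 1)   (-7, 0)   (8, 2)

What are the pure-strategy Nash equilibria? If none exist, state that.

Pure-strategy Nash equilibria: (Medium, High) and (High, Max)

For each player, find the best response to each opponent profile; mutual best responses are the pure NE.
Plant 1 against Medium: payoffs -7, -9, -6, -2 → best response High.
Plant 1 against High: payoffs 2, -6, 5, -7 → best response Medium.
Plant 1 against Max: payoffs -1, -2, -7, 8 → best response High.
Plant 2 against Idle: payoffs 4, -1, -4 → best response Medium.
Plant 2 against Low: payoffs -5, 6, 1 → best response High.
Plant 2 against Medium: payoffs -7, 9, -1 → best response High.
Plant 2 against High: payoffs 1, 0, 2 → best response Max.
Mutual best responses: (Medium, High); (High, Max).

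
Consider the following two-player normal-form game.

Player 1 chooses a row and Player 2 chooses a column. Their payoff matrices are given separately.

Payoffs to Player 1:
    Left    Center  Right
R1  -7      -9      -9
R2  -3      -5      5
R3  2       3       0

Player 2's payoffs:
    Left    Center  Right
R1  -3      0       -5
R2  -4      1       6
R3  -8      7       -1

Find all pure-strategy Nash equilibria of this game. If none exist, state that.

For each player, find the best response to each opponent profile; mutual best responses are the pure NE.
Player 1 against Left: payoffs -7, -3, 2 → best response R3.
Player 1 against Center: payoffs -9, -5, 3 → best response R3.
Player 1 against Right: payoffs -9, 5, 0 → best response R2.
Player 2 against R1: payoffs -3, 0, -5 → best response Center.
Player 2 against R2: payoffs -4, 1, 6 → best response Right.
Player 2 against R3: payoffs -8, 7, -1 → best response Center.
Mutual best responses: (R2, Right); (R3, Center).

The pure Nash equilibria are (R2, Right) and (R3, Center).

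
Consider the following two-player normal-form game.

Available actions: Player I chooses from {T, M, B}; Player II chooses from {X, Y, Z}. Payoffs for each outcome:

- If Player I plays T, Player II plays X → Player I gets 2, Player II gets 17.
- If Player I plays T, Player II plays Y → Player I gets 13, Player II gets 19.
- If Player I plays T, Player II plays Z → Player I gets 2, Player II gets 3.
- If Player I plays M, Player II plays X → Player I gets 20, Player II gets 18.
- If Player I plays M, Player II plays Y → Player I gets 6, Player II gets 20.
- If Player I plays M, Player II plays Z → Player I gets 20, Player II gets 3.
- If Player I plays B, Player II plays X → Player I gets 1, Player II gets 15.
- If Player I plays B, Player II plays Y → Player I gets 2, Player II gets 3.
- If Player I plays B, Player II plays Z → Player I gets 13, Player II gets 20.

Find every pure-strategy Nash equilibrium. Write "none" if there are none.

(T, Y)

Player I against X: payoffs 2, 20, 1 → best response M.
Player I against Y: payoffs 13, 6, 2 → best response T.
Player I against Z: payoffs 2, 20, 13 → best response M.
Player II against T: payoffs 17, 19, 3 → best response Y.
Player II against M: payoffs 18, 20, 3 → best response Y.
Player II against B: payoffs 15, 3, 20 → best response Z.
Mutual best responses: (T, Y).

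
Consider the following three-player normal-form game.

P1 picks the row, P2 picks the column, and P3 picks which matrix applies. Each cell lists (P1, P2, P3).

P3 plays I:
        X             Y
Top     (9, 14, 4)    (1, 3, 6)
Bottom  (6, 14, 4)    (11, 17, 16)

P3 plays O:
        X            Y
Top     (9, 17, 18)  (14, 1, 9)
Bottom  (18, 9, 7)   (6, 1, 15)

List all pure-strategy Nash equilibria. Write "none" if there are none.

(Top, X, I): P3 can switch to O (4 → 18). Not NE.
(Top, X, O): P1 can switch to Bottom (9 → 18). Not NE.
(Top, Y, I): P1 can switch to Bottom (1 → 11). Not NE.
(Top, Y, O): P2 can switch to X (1 → 17). Not NE.
(Bottom, X, I): P1 can switch to Top (6 → 9). Not NE.
(Bottom, X, O): P1 gets 18, best alternative 9; P2 gets 9, best alternative 1; P3 gets 7, best alternative 4. No profitable deviation — NE.
(Bottom, Y, I): P1 gets 11, best alternative 1; P2 gets 17, best alternative 14; P3 gets 16, best alternative 15. No profitable deviation — NE.
(Bottom, Y, O): P1 can switch to Top (6 → 14). Not NE.

Pure-strategy Nash equilibria: (Bottom, X, O), (Bottom, Y, I)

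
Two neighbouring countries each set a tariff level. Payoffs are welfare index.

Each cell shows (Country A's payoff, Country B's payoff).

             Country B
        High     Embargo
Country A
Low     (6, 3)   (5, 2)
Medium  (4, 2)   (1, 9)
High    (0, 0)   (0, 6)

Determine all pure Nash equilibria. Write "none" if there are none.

(Low, High)

Country A against High: payoffs 6, 4, 0 → best response Low.
Country A against Embargo: payoffs 5, 1, 0 → best response Low.
Country B against Low: payoffs 3, 2 → best response High.
Country B against Medium: payoffs 2, 9 → best response Embargo.
Country B against High: payoffs 0, 6 → best response Embargo.
Mutual best responses: (Low, High).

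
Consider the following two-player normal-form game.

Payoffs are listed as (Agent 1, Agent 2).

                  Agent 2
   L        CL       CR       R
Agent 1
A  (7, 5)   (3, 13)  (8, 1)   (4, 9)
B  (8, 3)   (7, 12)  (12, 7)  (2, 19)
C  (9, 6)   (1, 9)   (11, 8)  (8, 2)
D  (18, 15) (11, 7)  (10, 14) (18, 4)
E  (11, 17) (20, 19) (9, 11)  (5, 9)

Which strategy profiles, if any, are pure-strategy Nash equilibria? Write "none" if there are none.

The pure Nash equilibria are (D, L) and (E, CL).

For each player, find the best response to each opponent profile; mutual best responses are the pure NE.
Agent 1 against L: payoffs 7, 8, 9, 18, 11 → best response D.
Agent 1 against CL: payoffs 3, 7, 1, 11, 20 → best response E.
Agent 1 against CR: payoffs 8, 12, 11, 10, 9 → best response B.
Agent 1 against R: payoffs 4, 2, 8, 18, 5 → best response D.
Agent 2 against A: payoffs 5, 13, 1, 9 → best response CL.
Agent 2 against B: payoffs 3, 12, 7, 19 → best response R.
Agent 2 against C: payoffs 6, 9, 8, 2 → best response CL.
Agent 2 against D: payoffs 15, 7, 14, 4 → best response L.
Agent 2 against E: payoffs 17, 19, 11, 9 → best response CL.
Mutual best responses: (D, L); (E, CL).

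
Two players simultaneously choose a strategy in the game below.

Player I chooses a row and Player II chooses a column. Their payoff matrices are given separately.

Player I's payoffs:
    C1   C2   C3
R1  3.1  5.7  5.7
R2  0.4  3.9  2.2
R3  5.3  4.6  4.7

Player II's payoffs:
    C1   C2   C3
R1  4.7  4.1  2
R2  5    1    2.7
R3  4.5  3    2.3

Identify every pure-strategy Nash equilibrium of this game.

Pure NE: (R3, C1)

For each player, find the best response to each opponent profile; mutual best responses are the pure NE.
Player I against C1: payoffs 3.1, 0.4, 5.3 → best response R3.
Player I against C2: payoffs 5.7, 3.9, 4.6 → best response R1.
Player I against C3: payoffs 5.7, 2.2, 4.7 → best response R1.
Player II against R1: payoffs 4.7, 4.1, 2 → best response C1.
Player II against R2: payoffs 5, 1, 2.7 → best response C1.
Player II against R3: payoffs 4.5, 3, 2.3 → best response C1.
Mutual best responses: (R3, C1).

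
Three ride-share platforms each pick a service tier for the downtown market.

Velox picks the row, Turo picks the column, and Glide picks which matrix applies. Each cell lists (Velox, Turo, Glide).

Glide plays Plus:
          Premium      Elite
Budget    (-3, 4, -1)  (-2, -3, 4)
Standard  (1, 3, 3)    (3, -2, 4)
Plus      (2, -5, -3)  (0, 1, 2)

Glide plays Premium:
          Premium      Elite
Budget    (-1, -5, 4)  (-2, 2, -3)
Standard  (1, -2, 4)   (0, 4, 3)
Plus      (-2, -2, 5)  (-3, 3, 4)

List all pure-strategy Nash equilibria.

(Budget, Premium, Plus): Velox can switch to Standard (-3 → 1). Not NE.
(Budget, Premium, Premium): Velox can switch to Standard (-1 → 1). Not NE.
(Budget, Elite, Plus): Velox can switch to Standard (-2 → 3). Not NE.
(Budget, Elite, Premium): Velox can switch to Standard (-2 → 0). Not NE.
(Standard, Premium, Plus): Velox can switch to Plus (1 → 2). Not NE.
(Standard, Premium, Premium): Turo can switch to Elite (-2 → 4). Not NE.
(The remaining 6 profiles each have a profitable deviation by the same check.)

none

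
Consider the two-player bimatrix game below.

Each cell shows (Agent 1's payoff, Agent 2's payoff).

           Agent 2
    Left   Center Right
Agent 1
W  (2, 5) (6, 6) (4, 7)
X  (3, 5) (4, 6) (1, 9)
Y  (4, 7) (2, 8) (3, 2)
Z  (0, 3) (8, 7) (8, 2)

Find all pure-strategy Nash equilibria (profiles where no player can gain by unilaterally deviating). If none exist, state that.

Check each profile: it is a Nash equilibrium iff no player can strictly gain by switching unilaterally.
(W, Left): Agent 1 can switch to X (2 → 3). Not NE.
(W, Center): Agent 1 can switch to Z (6 → 8). Not NE.
(W, Right): Agent 1 can switch to Z (4 → 8). Not NE.
(X, Left): Agent 1 can switch to Y (3 → 4). Not NE.
(X, Center): Agent 1 can switch to W (4 → 6). Not NE.
(X, Right): Agent 1 can switch to W (1 → 4). Not NE.
(Y, Left): Agent 2 can switch to Center (7 → 8). Not NE.
(Y, Center): Agent 1 can switch to W (2 → 6). Not NE.
(Y, Right): Agent 1 can switch to W (3 → 4). Not NE.
(Z, Left): Agent 1 can switch to W (0 → 2). Not NE.
(Z, Center): Agent 1 gets 8, best alternative 6; Agent 2 gets 7, best alternative 3. No profitable deviation — NE.
(Z, Right): Agent 2 can switch to Left (2 → 3). Not NE.

Pure NE: (Z, Center)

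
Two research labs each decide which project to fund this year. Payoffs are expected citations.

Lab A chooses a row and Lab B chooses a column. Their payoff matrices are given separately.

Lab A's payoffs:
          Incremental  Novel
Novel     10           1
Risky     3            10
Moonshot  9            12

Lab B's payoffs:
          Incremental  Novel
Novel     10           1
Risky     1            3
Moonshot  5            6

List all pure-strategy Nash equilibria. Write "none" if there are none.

For each player, find the best response to each opponent profile; mutual best responses are the pure NE.
Lab A against Incremental: payoffs 10, 3, 9 → best response Novel.
Lab A against Novel: payoffs 1, 10, 12 → best response Moonshot.
Lab B against Novel: payoffs 10, 1 → best response Incremental.
Lab B against Risky: payoffs 1, 3 → best response Novel.
Lab B against Moonshot: payoffs 5, 6 → best response Novel.
Mutual best responses: (Novel, Incremental); (Moonshot, Novel).

(Novel, Incremental) and (Moonshot, Novel)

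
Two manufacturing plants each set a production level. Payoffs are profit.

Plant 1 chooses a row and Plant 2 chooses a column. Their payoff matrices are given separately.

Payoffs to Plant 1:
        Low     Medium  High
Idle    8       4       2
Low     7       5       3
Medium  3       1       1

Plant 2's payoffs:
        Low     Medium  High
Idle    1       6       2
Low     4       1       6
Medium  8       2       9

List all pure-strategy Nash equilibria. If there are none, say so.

(Idle, Low): Plant 2 can switch to Medium (1 → 6). Not NE.
(Idle, Medium): Plant 1 can switch to Low (4 → 5). Not NE.
(Idle, High): Plant 1 can switch to Low (2 → 3). Not NE.
(Low, Low): Plant 1 can switch to Idle (7 → 8). Not NE.
(Low, Medium): Plant 2 can switch to Low (1 → 4). Not NE.
(Low, High): Plant 1 gets 3, best alternative 2; Plant 2 gets 6, best alternative 4. No profitable deviation — NE.
(Medium, Low): Plant 1 can switch to Idle (3 → 8). Not NE.
(Medium, Medium): Plant 1 can switch to Idle (1 → 4). Not NE.
(Medium, High): Plant 1 can switch to Idle (1 → 2). Not NE.

Pure NE: (Low, High)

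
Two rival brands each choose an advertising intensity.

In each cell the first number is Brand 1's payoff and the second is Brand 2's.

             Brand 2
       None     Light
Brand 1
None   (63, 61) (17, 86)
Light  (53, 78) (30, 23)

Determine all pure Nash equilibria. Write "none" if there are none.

(None, None): Brand 2 can switch to Light (61 → 86). Not NE.
(None, Light): Brand 1 can switch to Light (17 → 30). Not NE.
(Light, None): Brand 1 can switch to None (53 → 63). Not NE.
(Light, Light): Brand 2 can switch to None (23 → 78). Not NE.

No pure-strategy Nash equilibrium.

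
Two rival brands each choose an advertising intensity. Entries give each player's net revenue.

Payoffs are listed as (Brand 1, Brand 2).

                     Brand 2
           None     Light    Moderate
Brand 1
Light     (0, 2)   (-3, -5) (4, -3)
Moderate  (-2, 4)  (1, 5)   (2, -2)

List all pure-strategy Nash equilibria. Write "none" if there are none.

(Light, None): Brand 1 gets 0, best alternative -2; Brand 2 gets 2, best alternative -3. No profitable deviation — NE.
(Light, Light): Brand 1 can switch to Moderate (-3 → 1). Not NE.
(Light, Moderate): Brand 2 can switch to None (-3 → 2). Not NE.
(Moderate, None): Brand 1 can switch to Light (-2 → 0). Not NE.
(Moderate, Light): Brand 1 gets 1, best alternative -3; Brand 2 gets 5, best alternative 4. No profitable deviation — NE.
(Moderate, Moderate): Brand 1 can switch to Light (2 → 4). Not NE.

(Light, None); (Moderate, Light)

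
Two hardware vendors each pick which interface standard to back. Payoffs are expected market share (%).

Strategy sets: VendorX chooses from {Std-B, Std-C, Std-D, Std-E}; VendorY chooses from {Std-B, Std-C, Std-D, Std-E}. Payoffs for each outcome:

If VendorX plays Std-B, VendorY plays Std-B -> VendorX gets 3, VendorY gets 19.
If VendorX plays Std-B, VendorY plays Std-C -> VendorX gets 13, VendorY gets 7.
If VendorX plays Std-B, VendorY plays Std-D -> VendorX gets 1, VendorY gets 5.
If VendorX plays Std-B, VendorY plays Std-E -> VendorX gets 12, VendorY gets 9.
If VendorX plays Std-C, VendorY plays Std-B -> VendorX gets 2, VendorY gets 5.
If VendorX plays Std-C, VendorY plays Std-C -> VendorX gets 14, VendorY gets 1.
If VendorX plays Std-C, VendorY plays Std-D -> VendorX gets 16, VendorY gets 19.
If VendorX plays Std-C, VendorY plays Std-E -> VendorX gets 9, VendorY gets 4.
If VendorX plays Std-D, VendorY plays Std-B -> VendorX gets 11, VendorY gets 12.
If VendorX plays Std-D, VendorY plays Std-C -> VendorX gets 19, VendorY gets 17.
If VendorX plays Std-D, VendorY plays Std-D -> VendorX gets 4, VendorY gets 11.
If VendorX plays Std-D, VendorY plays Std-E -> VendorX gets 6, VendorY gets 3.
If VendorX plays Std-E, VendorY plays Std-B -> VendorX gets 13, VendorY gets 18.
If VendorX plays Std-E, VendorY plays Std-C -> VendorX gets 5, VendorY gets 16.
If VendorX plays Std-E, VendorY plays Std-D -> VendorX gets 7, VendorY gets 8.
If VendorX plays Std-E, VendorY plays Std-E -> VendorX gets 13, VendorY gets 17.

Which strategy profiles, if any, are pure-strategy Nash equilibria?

For each player, find the best response to each opponent profile; mutual best responses are the pure NE.
VendorX against Std-B: payoffs 3, 2, 11, 13 → best response Std-E.
VendorX against Std-C: payoffs 13, 14, 19, 5 → best response Std-D.
VendorX against Std-D: payoffs 1, 16, 4, 7 → best response Std-C.
VendorX against Std-E: payoffs 12, 9, 6, 13 → best response Std-E.
VendorY against Std-B: payoffs 19, 7, 5, 9 → best response Std-B.
VendorY against Std-C: payoffs 5, 1, 19, 4 → best response Std-D.
VendorY against Std-D: payoffs 12, 17, 11, 3 → best response Std-C.
VendorY against Std-E: payoffs 18, 16, 8, 17 → best response Std-B.
Mutual best responses: (Std-C, Std-D); (Std-D, Std-C); (Std-E, Std-B).

Pure-strategy Nash equilibria: (Std-C, Std-D); (Std-D, Std-C); (Std-E, Std-B)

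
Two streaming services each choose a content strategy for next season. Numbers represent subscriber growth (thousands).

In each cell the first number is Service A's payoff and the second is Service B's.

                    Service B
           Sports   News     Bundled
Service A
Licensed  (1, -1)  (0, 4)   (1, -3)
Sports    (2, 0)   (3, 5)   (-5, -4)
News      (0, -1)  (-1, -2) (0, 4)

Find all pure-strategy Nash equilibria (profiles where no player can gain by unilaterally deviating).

(Sports, News)

Check each profile: it is a Nash equilibrium iff no player can strictly gain by switching unilaterally.
(Licensed, Sports): Service A can switch to Sports (1 → 2). Not NE.
(Licensed, News): Service A can switch to Sports (0 → 3). Not NE.
(Licensed, Bundled): Service B can switch to Sports (-3 → -1). Not NE.
(Sports, Sports): Service B can switch to News (0 → 5). Not NE.
(Sports, News): Service A gets 3, best alternative 0; Service B gets 5, best alternative 0. No profitable deviation — NE.
(Sports, Bundled): Service A can switch to Licensed (-5 → 1). Not NE.
(News, Sports): Service A can switch to Licensed (0 → 1). Not NE.
(News, News): Service A can switch to Licensed (-1 → 0). Not NE.
(News, Bundled): Service A can switch to Licensed (0 → 1). Not NE.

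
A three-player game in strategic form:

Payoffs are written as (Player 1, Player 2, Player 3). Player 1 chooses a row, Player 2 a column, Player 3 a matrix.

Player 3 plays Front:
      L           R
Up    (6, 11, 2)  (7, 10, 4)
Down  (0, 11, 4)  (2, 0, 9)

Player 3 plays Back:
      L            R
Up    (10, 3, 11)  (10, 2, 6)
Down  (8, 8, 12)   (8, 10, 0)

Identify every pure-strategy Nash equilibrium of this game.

The unique pure-strategy Nash equilibrium is (Up, L, Back).

Player 1 against (L, Front): payoffs 6, 0 → best response Up.
Player 1 against (L, Back): payoffs 10, 8 → best response Up.
Player 1 against (R, Front): payoffs 7, 2 → best response Up.
Player 1 against (R, Back): payoffs 10, 8 → best response Up.
Player 2 against (Up, Front): payoffs 11, 10 → best response L.
Player 2 against (Up, Back): payoffs 3, 2 → best response L.
Player 2 against (Down, Front): payoffs 11, 0 → best response L.
Player 2 against (Down, Back): payoffs 8, 10 → best response R.
Player 3 against (Up, L): payoffs 2, 11 → best response Back.
Player 3 against (Up, R): payoffs 4, 6 → best response Back.
Player 3 against (Down, L): payoffs 4, 12 → best response Back.
Player 3 against (Down, R): payoffs 9, 0 → best response Front.
Mutual best responses: (Up, L, Back).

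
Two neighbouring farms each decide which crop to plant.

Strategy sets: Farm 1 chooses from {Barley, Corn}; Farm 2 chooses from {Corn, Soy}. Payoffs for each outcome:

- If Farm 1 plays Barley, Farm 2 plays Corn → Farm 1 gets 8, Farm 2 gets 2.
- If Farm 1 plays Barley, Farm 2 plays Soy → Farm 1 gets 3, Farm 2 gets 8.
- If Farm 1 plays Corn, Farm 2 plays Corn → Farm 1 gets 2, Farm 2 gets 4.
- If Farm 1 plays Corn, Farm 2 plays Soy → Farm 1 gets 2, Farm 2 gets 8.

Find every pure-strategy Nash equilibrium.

For each strategy profile, look for a profitable unilateral deviation.
(Barley, Corn): Farm 2 can switch to Soy (2 → 8). Not NE.
(Barley, Soy): Farm 1 gets 3, best alternative 2; Farm 2 gets 8, best alternative 2. No profitable deviation — NE.
(Corn, Corn): Farm 1 can switch to Barley (2 → 8). Not NE.
(Corn, Soy): Farm 1 can switch to Barley (2 → 3). Not NE.

(Barley, Soy)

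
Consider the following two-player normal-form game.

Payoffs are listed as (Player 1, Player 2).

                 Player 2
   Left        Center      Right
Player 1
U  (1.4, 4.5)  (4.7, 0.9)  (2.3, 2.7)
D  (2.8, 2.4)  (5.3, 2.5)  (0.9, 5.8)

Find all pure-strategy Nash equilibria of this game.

Player 1 against Left: payoffs 1.4, 2.8 → best response D.
Player 1 against Center: payoffs 4.7, 5.3 → best response D.
Player 1 against Right: payoffs 2.3, 0.9 → best response U.
Player 2 against U: payoffs 4.5, 0.9, 2.7 → best response Left.
Player 2 against D: payoffs 2.4, 2.5, 5.8 → best response Right.
No profile is a mutual best response for all players.

There is no pure-strategy Nash equilibrium.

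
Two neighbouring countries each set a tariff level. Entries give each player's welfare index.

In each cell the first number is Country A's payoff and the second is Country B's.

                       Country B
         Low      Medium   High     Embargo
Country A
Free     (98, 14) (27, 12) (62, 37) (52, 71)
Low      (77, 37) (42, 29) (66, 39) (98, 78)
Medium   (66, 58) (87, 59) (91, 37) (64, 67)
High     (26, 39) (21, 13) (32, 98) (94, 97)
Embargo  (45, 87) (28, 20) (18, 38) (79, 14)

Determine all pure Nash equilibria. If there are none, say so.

Country A against Low: payoffs 98, 77, 66, 26, 45 → best response Free.
Country A against Medium: payoffs 27, 42, 87, 21, 28 → best response Medium.
Country A against High: payoffs 62, 66, 91, 32, 18 → best response Medium.
Country A against Embargo: payoffs 52, 98, 64, 94, 79 → best response Low.
Country B against Free: payoffs 14, 12, 37, 71 → best response Embargo.
Country B against Low: payoffs 37, 29, 39, 78 → best response Embargo.
Country B against Medium: payoffs 58, 59, 37, 67 → best response Embargo.
Country B against High: payoffs 39, 13, 98, 97 → best response High.
Country B against Embargo: payoffs 87, 20, 38, 14 → best response Low.
Mutual best responses: (Low, Embargo).

Pure NE: (Low, Embargo)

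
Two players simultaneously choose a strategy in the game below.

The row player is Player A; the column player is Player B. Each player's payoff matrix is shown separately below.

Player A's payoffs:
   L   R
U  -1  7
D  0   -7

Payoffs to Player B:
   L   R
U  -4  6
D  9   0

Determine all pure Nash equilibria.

Player A against L: payoffs -1, 0 → best response D.
Player A against R: payoffs 7, -7 → best response U.
Player B against U: payoffs -4, 6 → best response R.
Player B against D: payoffs 9, 0 → best response L.
Mutual best responses: (U, R); (D, L).

The pure Nash equilibria are (U, R), (D, L).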